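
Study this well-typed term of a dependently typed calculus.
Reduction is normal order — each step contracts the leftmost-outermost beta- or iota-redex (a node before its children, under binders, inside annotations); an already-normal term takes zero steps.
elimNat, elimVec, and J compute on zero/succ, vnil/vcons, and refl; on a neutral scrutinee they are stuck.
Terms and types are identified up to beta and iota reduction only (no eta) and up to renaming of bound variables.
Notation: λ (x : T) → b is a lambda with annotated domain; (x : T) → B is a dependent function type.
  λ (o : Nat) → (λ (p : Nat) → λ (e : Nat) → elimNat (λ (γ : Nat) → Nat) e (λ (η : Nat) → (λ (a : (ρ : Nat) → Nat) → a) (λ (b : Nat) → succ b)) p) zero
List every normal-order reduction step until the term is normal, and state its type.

reduction (normal order):
  λ (o : Nat) → (λ (p : Nat) → λ (e : Nat) → elimNat (λ (γ : Nat) → Nat) e (λ (η : Nat) → (λ (a : (ρ : Nat) → Nat) → a) (λ (b : Nat) → succ b)) p) zero
  ~> λ (o : Nat) → λ (p : Nat) → elimNat (λ (e : Nat) → Nat) p (λ (γ : Nat) → (λ (η : (a : Nat) → Nat) → η) (λ (ρ : Nat) → succ ρ)) zero
  ~> λ (o : Nat) → λ (p : Nat) → p
type:
  (o : Nat) → (p : Nat) → Nat


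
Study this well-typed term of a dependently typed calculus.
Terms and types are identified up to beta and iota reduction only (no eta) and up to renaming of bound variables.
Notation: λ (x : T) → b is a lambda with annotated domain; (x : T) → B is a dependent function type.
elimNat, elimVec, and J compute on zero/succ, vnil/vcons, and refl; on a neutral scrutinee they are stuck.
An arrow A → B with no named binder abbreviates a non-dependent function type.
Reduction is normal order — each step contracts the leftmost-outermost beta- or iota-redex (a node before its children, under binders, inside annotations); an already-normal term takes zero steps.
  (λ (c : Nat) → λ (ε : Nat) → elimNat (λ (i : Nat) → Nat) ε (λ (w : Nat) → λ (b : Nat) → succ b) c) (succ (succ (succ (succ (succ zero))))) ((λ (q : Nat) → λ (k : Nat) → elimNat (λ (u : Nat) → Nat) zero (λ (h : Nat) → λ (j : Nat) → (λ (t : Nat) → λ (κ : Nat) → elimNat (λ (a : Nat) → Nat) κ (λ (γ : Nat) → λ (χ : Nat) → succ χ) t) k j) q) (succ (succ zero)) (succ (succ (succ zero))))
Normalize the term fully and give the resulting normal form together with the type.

resulting normal form:
  succ (succ (succ (succ (succ (succ (succ (succ (succ (succ (succ zero))))))))))
type:
  Nat


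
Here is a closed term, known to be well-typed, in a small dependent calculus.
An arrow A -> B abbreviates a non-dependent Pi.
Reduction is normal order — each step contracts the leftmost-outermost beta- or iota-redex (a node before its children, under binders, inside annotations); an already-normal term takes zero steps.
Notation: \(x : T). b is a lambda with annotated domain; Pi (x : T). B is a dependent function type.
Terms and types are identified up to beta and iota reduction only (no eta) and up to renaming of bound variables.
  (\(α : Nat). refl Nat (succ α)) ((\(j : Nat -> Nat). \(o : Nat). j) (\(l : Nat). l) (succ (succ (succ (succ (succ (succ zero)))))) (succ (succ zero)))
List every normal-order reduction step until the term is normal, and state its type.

normal-order reduction sequence:
  (\(α : Nat). refl Nat (succ α)) ((\(j : Nat -> Nat). \(o : Nat). j) (\(l : Nat). l) (succ (succ (succ (succ (succ (succ zero)))))) (succ (succ zero)))
  ~> refl Nat (succ ((\(α : Nat -> Nat). \(j : Nat). α) (\(o : Nat). o) (succ (succ (succ (succ (succ (succ zero)))))) (succ (succ zero))))
  ~> refl Nat (succ ((\(α : Nat). \(j : Nat). j) (succ (succ (succ (succ (succ (succ zero)))))) (succ (succ zero))))
  ~> refl Nat (succ ((\(α : Nat). α) (succ (succ zero))))
  ~> refl Nat (succ (succ (succ zero)))
type:
  Eq Nat (succ (succ (succ zero))) (succ (succ (succ zero)))


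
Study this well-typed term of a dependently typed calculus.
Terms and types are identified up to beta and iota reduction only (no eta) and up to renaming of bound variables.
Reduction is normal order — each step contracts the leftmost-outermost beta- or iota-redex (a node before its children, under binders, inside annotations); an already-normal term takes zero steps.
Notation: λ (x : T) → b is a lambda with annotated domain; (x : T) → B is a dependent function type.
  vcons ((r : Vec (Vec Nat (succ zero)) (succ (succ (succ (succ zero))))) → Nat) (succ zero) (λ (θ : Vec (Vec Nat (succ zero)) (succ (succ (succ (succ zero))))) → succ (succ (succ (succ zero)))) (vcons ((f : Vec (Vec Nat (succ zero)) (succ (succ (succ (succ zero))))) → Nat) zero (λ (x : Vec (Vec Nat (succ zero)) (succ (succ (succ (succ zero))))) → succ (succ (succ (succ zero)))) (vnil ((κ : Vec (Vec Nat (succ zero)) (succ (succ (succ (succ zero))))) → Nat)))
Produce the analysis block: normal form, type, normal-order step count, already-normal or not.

reduced normal form:
  vcons ((r : Vec (Vec Nat (succ zero)) (succ (succ (succ (succ zero))))) → Nat) (succ zero) (λ (θ : Vec (Vec Nat (succ zero)) (succ (succ (succ (succ zero))))) → succ (succ (succ (succ zero)))) (vcons ((f : Vec (Vec Nat (succ zero)) (succ (succ (succ (succ zero))))) → Nat) zero (λ (x : Vec (Vec Nat (succ zero)) (succ (succ (succ (succ zero))))) → succ (succ (succ (succ zero)))) (vnil ((κ : Vec (Vec Nat (succ zero)) (succ (succ (succ (succ zero))))) → Nat)))
type:
  Vec ((r : Vec (Vec Nat (succ zero)) (succ (succ (succ (succ zero))))) → Nat) (succ (succ zero))
reduction steps (normal order): 0
already normal: yes


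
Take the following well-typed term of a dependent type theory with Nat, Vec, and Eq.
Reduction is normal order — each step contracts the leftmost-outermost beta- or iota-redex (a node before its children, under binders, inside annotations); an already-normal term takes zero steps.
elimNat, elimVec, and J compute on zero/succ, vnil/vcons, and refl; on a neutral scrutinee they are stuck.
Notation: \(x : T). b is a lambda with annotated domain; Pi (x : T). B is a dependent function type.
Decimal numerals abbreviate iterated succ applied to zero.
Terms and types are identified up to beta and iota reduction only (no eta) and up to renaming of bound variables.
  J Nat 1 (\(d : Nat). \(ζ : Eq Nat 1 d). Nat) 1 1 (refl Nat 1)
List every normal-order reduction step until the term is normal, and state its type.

normal-order reduction:
  J Nat 1 (\(d : Nat). \(ζ : Eq Nat 1 d). Nat) 1 1 (refl Nat 1)
  ~> 1
inferred type:
  Nat


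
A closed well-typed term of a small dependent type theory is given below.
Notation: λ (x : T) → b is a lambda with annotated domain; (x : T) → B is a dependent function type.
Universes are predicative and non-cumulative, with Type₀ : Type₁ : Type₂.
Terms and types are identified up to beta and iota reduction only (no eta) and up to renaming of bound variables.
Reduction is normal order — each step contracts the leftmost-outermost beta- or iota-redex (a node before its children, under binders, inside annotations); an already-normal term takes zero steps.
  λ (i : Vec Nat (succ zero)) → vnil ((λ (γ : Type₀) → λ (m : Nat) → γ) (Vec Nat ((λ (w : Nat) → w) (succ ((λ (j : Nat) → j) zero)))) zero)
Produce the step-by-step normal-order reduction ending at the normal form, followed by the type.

normal-order reduction:
  λ (i : Vec Nat (succ zero)) → vnil ((λ (γ : Type₀) → λ (m : Nat) → γ) (Vec Nat ((λ (w : Nat) → w) (succ ((λ (j : Nat) → j) zero)))) zero)
  ~> λ (i : Vec Nat (succ zero)) → vnil ((λ (γ : Nat) → Vec Nat ((λ (m : Nat) → m) (succ ((λ (w : Nat) → w) zero)))) zero)
  ~> λ (i : Vec Nat (succ zero)) → vnil (Vec Nat ((λ (γ : Nat) → γ) (succ ((λ (m : Nat) → m) zero))))
  ~> λ (i : Vec Nat (succ zero)) → vnil (Vec Nat (succ ((λ (γ : Nat) → γ) zero)))
  ~> λ (i : Vec Nat (succ zero)) → vnil (Vec Nat (succ zero))
the term's type:
  (i : Vec Nat (succ zero)) → Vec (Vec Nat (succ zero)) zero


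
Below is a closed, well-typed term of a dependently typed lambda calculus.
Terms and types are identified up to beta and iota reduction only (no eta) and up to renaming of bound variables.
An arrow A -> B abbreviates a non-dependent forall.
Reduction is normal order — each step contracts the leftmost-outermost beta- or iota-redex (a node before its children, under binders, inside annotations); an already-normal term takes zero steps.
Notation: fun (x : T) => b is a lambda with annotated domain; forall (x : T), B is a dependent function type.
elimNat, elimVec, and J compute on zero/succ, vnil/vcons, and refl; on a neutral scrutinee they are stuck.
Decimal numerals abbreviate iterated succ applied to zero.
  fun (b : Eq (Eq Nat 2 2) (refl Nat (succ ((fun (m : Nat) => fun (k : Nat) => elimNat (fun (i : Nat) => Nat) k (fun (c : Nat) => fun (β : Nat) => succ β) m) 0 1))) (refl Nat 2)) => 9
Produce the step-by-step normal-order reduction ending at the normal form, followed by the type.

reduction (normal order):
  fun (b : Eq (Eq Nat 2 2) (refl Nat (succ ((fun (m : Nat) => fun (k : Nat) => elimNat (fun (i : Nat) => Nat) k (fun (c : Nat) => fun (β : Nat) => succ β) m) 0 1))) (refl Nat 2)) => 9
  ~> fun (b : Eq (Eq Nat 2 2) (refl Nat (succ ((fun (m : Nat) => elimNat (fun (k : Nat) => Nat) m (fun (i : Nat) => fun (c : Nat) => succ c) 0) 1))) (refl Nat 2)) => 9
  ~> fun (b : Eq (Eq Nat 2 2) (refl Nat (succ (elimNat (fun (m : Nat) => Nat) 1 (fun (k : Nat) => fun (i : Nat) => succ i) 0))) (refl Nat 2)) => 9
  ~> fun (b : Eq (Eq Nat 2 2) (refl Nat 2) (refl Nat 2)) => 9
type:
  Eq (Eq Nat 2 2) (refl Nat 2) (refl Nat 2) -> Nat


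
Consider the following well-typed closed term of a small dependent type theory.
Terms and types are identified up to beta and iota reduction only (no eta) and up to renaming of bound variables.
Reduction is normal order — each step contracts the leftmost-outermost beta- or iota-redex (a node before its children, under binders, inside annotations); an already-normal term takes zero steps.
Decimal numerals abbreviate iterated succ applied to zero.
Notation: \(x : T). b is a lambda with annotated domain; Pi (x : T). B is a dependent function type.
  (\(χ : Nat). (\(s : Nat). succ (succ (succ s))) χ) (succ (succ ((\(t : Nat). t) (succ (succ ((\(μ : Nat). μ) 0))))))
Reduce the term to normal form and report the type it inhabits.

resulting normal form:
  7
type:
  Nat


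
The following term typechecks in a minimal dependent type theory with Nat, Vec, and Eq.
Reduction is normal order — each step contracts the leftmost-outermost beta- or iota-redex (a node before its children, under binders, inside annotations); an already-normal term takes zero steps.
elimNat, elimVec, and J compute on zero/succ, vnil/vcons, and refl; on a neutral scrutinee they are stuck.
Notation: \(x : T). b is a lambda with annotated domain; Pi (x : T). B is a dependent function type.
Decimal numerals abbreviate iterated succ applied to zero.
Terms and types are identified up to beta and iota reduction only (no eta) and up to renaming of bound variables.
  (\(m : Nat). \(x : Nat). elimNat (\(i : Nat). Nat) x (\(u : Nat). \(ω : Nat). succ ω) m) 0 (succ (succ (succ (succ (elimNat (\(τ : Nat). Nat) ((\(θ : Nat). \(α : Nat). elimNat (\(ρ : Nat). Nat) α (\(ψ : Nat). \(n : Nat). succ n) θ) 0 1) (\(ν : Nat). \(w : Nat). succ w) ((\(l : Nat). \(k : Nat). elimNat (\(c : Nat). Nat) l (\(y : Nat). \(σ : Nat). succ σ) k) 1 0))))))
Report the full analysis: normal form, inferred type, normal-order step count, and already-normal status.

resulting normal form:
  6
the term's type:
  Nat
reduction steps (normal order): 13
already normal: no
first contracted redex: a beta-redex


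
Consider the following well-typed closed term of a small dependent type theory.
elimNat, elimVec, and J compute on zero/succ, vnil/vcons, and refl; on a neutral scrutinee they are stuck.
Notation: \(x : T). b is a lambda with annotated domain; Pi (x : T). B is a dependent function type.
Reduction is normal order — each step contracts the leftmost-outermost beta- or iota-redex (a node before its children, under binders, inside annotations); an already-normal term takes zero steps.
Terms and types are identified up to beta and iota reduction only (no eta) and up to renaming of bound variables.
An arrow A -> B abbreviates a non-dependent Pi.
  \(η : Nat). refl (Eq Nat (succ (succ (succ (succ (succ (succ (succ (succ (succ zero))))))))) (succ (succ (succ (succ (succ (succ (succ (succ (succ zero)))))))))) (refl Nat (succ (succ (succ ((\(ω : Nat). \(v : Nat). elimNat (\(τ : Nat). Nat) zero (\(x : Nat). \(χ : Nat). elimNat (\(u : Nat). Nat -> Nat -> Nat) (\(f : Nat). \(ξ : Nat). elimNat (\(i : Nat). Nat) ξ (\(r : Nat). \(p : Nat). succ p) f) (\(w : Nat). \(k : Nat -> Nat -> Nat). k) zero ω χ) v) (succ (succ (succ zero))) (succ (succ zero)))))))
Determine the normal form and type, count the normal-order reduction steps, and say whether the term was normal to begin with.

resulting normal form:
  \(η : Nat). refl (Eq Nat (succ (succ (succ (succ (succ (succ (succ (succ (succ zero))))))))) (succ (succ (succ (succ (succ (succ (succ (succ (succ zero)))))))))) (refl Nat (succ (succ (succ (succ (succ (succ (succ (succ (succ zero))))))))))
type:
  Nat -> Eq (Eq Nat (succ (succ (succ (succ (succ (succ (succ (succ (succ zero))))))))) (succ (succ (succ (succ (succ (succ (succ (succ (succ zero)))))))))) (refl Nat (succ (succ (succ (succ (succ (succ (succ (succ (succ zero)))))))))) (refl Nat (succ (succ (succ (succ (succ (succ (succ (succ (succ zero))))))))))
steps to reach normal form (normal order): 35
started in normal form: no
first redex: a beta-redex


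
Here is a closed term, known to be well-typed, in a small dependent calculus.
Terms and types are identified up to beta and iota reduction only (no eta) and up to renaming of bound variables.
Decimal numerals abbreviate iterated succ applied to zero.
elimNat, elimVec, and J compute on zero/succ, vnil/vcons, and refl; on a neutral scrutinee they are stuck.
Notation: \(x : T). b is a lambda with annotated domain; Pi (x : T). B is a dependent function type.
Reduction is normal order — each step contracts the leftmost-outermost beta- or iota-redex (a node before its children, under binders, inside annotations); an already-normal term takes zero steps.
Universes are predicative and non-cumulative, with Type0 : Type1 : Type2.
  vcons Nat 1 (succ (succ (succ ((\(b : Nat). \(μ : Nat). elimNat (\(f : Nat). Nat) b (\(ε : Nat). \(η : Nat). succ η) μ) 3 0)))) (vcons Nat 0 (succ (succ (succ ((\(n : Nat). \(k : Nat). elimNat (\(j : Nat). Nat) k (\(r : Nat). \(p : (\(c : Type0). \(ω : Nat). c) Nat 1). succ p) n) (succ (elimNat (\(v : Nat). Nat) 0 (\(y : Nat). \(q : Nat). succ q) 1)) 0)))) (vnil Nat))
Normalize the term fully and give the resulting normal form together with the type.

resulting normal form:
  vcons Nat 1 6 (vcons Nat 0 5 (vnil Nat))
type:
  Vec Nat 2


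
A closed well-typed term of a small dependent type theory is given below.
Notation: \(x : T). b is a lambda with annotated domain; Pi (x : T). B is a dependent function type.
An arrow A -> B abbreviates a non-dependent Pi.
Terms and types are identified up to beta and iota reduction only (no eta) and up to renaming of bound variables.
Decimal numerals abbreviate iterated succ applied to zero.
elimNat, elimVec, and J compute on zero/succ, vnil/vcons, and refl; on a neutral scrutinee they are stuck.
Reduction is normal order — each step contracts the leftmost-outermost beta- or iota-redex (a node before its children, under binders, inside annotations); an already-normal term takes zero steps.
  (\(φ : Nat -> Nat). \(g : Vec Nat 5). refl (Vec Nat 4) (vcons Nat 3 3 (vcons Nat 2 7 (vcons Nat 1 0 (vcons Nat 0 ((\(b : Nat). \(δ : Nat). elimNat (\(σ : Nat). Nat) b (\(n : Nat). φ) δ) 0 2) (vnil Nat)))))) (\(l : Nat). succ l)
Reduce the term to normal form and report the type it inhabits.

normal form:
  \(φ : Vec Nat 5). refl (Vec Nat 4) (vcons Nat 3 3 (vcons Nat 2 7 (vcons Nat 1 0 (vcons Nat 0 2 (vnil Nat)))))
inferred type:
  Vec Nat 5 -> Eq (Vec Nat 4) (vcons Nat 3 3 (vcons Nat 2 7 (vcons Nat 1 0 (vcons Nat 0 2 (vnil Nat))))) (vcons Nat 3 3 (vcons Nat 2 7 (vcons Nat 1 0 (vcons Nat 0 2 (vnil Nat)))))
observation: 10 normal-order steps separate the term from its normal form.


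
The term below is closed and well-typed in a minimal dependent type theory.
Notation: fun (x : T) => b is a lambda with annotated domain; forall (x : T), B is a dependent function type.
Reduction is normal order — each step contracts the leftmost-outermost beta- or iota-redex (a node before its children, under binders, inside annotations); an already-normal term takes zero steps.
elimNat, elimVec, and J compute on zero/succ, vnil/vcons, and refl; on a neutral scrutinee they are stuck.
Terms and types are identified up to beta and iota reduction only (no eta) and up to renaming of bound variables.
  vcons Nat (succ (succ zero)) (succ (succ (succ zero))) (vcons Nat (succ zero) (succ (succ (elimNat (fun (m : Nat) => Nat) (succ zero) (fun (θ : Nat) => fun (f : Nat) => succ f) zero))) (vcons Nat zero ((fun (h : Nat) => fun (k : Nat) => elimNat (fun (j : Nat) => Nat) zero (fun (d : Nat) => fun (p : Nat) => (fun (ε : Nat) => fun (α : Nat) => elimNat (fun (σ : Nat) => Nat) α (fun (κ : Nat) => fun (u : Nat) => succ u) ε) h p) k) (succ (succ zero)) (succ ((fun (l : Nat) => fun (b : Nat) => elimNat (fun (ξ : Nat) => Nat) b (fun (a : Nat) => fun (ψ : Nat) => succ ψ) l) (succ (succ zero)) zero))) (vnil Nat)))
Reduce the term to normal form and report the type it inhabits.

reduced normal form:
  vcons Nat (succ (succ zero)) (succ (succ (succ zero))) (vcons Nat (succ zero) (succ (succ (succ zero))) (vcons Nat zero (succ (succ (succ (succ (succ (succ zero)))))) (vnil Nat)))
type:
  Vec Nat (succ (succ (succ zero)))
observation: 40 normal-order steps separate the term from its normal form.


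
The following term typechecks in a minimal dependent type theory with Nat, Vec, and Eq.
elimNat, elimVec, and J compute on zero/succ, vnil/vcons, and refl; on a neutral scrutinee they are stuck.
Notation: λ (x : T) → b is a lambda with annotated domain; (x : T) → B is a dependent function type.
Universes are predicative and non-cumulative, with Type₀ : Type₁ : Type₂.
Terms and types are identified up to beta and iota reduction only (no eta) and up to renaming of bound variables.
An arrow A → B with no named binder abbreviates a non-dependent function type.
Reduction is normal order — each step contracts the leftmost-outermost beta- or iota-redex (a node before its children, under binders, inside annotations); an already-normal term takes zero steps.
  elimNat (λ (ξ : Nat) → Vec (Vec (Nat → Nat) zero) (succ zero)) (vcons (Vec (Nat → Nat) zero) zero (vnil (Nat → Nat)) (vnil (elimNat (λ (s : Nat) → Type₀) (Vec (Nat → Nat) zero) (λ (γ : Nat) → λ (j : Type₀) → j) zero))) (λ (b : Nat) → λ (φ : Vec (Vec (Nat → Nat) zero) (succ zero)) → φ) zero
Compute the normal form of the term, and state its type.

normal form:
  vcons (Vec (Nat → Nat) zero) zero (vnil (Nat → Nat)) (vnil (Vec (Nat → Nat) zero))
inferred type:
  Vec (Vec (Nat → Nat) zero) (succ zero)
observation: 2 normal-order steps separate the term from its normal form.


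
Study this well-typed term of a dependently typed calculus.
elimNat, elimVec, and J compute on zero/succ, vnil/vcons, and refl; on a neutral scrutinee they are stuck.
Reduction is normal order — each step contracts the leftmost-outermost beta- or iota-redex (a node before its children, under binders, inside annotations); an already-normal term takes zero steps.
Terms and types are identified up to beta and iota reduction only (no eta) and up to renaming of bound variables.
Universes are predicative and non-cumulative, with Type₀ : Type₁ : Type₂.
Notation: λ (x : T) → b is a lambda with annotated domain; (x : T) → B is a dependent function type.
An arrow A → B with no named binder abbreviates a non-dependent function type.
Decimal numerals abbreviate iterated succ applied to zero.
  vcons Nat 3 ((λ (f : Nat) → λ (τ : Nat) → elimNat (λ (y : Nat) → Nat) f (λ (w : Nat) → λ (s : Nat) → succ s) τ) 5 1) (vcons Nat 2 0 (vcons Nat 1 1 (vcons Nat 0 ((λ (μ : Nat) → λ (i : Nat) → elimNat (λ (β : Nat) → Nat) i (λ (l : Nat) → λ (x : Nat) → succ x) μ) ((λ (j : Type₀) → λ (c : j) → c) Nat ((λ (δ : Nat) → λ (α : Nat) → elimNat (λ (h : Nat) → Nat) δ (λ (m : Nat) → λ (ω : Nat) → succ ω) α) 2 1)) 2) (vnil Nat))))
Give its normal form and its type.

normal form:
  vcons Nat 3 6 (vcons Nat 2 0 (vcons Nat 1 1 (vcons Nat 0 5 (vnil Nat))))
the term's type:
  Vec Nat 4


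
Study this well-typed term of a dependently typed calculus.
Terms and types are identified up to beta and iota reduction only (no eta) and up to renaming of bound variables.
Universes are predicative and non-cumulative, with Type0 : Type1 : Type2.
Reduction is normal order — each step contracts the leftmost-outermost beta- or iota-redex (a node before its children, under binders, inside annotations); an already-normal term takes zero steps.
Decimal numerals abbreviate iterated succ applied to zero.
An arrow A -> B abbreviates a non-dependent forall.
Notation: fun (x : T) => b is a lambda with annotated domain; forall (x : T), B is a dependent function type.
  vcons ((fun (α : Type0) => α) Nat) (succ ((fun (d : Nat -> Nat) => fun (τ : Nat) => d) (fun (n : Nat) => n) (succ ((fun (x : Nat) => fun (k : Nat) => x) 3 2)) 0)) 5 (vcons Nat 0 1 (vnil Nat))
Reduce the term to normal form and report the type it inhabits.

reduced normal form:
  vcons Nat 1 5 (vcons Nat 0 1 (vnil Nat))
the term's type:
  Vec Nat 2
observation: reduction starts at a beta-redex, and 4 normal-order steps reach the normal form.


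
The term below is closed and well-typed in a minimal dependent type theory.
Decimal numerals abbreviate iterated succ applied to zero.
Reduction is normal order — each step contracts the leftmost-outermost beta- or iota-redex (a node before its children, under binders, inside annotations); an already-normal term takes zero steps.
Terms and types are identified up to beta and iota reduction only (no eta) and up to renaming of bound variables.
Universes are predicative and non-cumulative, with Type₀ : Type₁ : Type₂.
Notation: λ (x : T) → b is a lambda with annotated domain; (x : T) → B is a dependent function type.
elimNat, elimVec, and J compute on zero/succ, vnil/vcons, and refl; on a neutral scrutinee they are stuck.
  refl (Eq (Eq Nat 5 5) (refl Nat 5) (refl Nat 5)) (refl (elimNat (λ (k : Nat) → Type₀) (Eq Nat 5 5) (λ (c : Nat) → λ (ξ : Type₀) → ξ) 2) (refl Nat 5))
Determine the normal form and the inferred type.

reduced normal form:
  refl (Eq (Eq Nat 5 5) (refl Nat 5) (refl Nat 5)) (refl (Eq Nat 5 5) (refl Nat 5))
the term's type:
  Eq (Eq (Eq Nat 5 5) (refl Nat 5) (refl Nat 5)) (refl (Eq Nat 5 5) (refl Nat 5)) (refl (Eq Nat 5 5) (refl Nat 5))


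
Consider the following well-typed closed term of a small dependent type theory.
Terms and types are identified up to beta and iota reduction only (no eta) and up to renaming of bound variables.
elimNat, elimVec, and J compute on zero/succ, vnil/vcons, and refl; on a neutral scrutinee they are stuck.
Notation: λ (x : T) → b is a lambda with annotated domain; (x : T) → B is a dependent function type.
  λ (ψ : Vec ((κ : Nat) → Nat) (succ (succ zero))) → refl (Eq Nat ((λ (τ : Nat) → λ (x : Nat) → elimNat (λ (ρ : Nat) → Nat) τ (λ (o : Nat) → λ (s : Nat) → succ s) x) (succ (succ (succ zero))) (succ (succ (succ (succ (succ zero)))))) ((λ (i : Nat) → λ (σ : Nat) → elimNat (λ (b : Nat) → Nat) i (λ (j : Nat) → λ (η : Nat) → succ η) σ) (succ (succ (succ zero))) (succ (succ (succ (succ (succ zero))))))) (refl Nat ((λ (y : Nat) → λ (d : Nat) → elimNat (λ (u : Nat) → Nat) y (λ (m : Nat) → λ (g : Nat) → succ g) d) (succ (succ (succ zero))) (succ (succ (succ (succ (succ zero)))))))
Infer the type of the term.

type:
  (ψ : Vec ((κ : Nat) → Nat) (succ (succ zero))) → Eq (Eq Nat (succ (succ (succ (succ (succ (succ (succ (succ zero)))))))) (succ (succ (succ (succ (succ (succ (succ (succ zero))))))))) (refl Nat (succ (succ (succ (succ (succ (succ (succ (succ zero))))))))) (refl Nat (succ (succ (succ (succ (succ (succ (succ (succ zero)))))))))


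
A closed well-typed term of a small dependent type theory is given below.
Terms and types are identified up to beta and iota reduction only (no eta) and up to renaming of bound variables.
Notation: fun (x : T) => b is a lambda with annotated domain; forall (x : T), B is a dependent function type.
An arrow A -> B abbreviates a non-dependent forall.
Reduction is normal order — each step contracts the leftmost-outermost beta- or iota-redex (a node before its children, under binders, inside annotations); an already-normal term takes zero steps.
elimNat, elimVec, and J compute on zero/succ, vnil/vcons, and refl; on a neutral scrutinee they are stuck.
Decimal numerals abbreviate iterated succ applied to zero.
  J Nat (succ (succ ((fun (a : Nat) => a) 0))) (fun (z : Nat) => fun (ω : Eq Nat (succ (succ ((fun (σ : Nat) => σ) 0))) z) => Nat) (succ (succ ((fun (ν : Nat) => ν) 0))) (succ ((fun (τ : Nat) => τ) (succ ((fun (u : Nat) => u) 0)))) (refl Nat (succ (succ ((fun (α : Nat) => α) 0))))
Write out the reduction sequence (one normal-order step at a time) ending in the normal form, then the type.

reduction (normal order):
  J Nat (succ (succ ((fun (a : Nat) => a) 0))) (fun (z : Nat) => fun (ω : Eq Nat (succ (succ ((fun (σ : Nat) => σ) 0))) z) => Nat) (succ (succ ((fun (ν : Nat) => ν) 0))) (succ ((fun (τ : Nat) => τ) (succ ((fun (u : Nat) => u) 0)))) (refl Nat (succ (succ ((fun (α : Nat) => α) 0))))
  ~> succ (succ ((fun (a : Nat) => a) 0))
  ~> 2
inferred type:
  Nat


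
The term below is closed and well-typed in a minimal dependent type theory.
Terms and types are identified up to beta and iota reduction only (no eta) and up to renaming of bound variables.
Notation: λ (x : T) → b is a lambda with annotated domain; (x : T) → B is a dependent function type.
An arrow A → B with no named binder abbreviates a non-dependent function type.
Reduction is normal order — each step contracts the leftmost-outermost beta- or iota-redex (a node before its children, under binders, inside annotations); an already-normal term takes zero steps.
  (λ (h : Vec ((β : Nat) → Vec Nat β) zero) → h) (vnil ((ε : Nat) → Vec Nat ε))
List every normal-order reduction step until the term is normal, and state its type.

normal-order reduction:
  (λ (h : Vec ((β : Nat) → Vec Nat β) zero) → h) (vnil ((ε : Nat) → Vec Nat ε))
  ~> vnil ((h : Nat) → Vec Nat h)
type:
  Vec ((h : Nat) → Vec Nat h) zero


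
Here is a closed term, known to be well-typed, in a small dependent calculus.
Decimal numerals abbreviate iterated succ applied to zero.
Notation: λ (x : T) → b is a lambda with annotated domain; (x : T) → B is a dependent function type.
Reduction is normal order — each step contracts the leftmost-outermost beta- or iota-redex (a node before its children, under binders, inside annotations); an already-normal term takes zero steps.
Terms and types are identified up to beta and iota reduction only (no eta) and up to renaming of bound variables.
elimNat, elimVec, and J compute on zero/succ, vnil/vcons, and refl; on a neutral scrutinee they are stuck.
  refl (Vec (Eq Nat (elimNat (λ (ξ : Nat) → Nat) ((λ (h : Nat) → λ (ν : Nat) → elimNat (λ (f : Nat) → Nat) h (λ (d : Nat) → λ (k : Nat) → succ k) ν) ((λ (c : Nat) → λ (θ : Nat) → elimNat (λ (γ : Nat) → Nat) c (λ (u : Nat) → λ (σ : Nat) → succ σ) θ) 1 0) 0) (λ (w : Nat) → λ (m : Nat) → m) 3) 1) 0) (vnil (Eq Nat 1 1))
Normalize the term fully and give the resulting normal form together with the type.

normal form:
  refl (Vec (Eq Nat 1 1) 0) (vnil (Eq Nat 1 1))
type:
  Eq (Vec (Eq Nat 1 1) 0) (vnil (Eq Nat 1 1)) (vnil (Eq Nat 1 1))


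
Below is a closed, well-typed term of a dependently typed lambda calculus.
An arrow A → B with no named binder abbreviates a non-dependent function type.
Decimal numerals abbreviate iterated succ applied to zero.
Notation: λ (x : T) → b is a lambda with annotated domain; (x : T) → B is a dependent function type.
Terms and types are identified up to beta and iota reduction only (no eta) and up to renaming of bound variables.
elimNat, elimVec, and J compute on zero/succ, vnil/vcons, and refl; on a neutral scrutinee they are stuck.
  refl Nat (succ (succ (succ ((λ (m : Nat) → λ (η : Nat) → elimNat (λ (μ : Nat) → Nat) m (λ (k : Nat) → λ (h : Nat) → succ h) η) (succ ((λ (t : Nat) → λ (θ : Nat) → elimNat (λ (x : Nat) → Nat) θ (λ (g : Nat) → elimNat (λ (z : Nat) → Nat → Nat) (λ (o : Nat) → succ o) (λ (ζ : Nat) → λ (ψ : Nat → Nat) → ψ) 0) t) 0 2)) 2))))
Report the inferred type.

type:
  Eq Nat 8 8


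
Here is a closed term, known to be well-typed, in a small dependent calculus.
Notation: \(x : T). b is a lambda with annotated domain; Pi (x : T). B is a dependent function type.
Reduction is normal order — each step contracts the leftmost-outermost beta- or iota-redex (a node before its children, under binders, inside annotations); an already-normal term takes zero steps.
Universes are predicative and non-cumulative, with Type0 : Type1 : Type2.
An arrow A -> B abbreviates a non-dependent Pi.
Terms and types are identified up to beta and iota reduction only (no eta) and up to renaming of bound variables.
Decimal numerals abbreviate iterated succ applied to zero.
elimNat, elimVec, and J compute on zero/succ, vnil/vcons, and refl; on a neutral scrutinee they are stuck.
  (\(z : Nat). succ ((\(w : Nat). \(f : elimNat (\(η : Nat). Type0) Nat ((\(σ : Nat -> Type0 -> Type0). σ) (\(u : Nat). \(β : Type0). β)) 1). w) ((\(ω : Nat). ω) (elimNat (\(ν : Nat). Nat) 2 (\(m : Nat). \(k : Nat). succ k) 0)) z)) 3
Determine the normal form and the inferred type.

resulting normal form:
  3
inferred type:
  Nat
observation: the term reaches its normal form after 5 normal-order steps.


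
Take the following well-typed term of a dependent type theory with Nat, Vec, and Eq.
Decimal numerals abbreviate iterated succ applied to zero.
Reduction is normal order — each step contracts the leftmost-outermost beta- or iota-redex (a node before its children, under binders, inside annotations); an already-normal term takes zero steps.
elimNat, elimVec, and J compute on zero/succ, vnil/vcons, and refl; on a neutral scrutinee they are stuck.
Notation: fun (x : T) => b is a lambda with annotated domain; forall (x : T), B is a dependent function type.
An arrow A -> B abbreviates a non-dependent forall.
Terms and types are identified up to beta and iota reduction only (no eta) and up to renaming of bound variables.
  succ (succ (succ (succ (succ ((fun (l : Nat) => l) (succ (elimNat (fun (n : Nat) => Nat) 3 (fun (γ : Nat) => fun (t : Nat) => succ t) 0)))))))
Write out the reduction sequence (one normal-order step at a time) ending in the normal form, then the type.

reduction (normal order):
  succ (succ (succ (succ (succ ((fun (l : Nat) => l) (succ (elimNat (fun (n : Nat) => Nat) 3 (fun (γ : Nat) => fun (t : Nat) => succ t) 0)))))))
  ~> succ (succ (succ (succ (succ (succ (elimNat (fun (l : Nat) => Nat) 3 (fun (n : Nat) => fun (γ : Nat) => succ γ) 0))))))
  ~> 9
the term's type:
  Nat


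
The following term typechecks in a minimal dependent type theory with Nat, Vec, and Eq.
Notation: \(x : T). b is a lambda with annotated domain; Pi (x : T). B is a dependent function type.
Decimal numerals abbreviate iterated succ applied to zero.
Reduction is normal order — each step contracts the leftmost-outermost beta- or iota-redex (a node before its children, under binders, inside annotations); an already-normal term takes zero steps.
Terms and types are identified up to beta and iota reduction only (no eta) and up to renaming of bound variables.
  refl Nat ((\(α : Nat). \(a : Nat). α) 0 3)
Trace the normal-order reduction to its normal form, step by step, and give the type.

normal-order reduction sequence:
  refl Nat ((\(α : Nat). \(a : Nat). α) 0 3)
  ~> refl Nat ((\(α : Nat). 0) 3)
  ~> refl Nat 0
the term's type:
  Eq Nat 0 0


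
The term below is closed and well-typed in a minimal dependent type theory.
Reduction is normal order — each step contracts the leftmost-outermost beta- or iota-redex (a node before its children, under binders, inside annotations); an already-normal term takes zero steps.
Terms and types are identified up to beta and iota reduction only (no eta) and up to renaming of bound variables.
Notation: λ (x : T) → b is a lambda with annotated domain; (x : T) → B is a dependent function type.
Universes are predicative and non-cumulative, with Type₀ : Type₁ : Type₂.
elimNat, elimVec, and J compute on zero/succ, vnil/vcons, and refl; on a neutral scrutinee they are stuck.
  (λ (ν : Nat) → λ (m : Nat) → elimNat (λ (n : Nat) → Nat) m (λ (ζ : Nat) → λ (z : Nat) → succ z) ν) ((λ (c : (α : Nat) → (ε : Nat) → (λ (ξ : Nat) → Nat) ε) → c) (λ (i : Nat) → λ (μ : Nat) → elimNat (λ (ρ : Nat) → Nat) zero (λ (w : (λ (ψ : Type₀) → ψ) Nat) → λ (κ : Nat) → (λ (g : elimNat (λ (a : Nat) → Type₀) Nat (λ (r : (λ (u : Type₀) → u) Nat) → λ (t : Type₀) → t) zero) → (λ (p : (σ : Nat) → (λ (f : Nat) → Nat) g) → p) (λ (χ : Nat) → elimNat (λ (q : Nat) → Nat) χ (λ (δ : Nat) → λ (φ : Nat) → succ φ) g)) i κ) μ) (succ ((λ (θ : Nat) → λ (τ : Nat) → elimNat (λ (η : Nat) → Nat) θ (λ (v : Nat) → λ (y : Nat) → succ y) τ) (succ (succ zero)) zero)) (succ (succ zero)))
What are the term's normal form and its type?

normal form:
  λ (ν : Nat) → succ (succ (succ (succ (succ (succ ν)))))
inferred type:
  (ν : Nat) → Nat


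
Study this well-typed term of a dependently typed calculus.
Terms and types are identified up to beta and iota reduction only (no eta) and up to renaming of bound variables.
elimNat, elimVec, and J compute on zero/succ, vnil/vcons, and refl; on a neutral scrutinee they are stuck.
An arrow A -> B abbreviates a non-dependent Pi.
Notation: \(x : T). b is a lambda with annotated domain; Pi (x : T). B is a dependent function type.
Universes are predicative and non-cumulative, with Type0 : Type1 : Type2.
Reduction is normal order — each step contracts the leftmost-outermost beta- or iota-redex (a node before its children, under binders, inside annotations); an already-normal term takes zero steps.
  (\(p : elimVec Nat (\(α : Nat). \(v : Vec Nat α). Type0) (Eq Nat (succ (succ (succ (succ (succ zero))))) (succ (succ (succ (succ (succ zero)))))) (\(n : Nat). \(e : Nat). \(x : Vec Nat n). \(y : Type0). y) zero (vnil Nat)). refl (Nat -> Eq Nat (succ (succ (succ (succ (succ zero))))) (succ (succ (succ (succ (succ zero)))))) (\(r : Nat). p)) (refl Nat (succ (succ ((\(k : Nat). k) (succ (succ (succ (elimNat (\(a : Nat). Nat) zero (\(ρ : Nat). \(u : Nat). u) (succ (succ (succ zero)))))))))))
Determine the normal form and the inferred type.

resulting normal form:
  refl (Nat -> Eq Nat (succ (succ (succ (succ (succ zero))))) (succ (succ (succ (succ (succ zero)))))) (\(p : Nat). refl Nat (succ (succ (succ (succ (succ zero))))))
type:
  Eq (Nat -> Eq Nat (succ (succ (succ (succ (succ zero))))) (succ (succ (succ (succ (succ zero)))))) (\(p : Nat). refl Nat (succ (succ (succ (succ (succ zero)))))) (\(α : Nat). refl Nat (succ (succ (succ (succ (succ zero))))))


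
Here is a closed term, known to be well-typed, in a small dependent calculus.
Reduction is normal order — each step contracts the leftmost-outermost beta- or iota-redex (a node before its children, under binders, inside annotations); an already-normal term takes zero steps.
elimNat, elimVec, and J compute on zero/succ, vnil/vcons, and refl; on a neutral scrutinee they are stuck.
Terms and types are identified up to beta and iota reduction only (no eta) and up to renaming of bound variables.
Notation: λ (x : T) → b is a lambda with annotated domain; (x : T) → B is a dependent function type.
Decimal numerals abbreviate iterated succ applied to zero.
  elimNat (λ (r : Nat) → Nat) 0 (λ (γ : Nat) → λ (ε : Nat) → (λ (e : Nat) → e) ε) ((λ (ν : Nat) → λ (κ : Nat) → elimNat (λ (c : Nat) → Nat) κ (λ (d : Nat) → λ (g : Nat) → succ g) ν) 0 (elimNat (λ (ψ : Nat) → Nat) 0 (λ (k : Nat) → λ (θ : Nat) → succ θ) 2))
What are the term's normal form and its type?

resulting normal form:
  0
the term's type:
  Nat


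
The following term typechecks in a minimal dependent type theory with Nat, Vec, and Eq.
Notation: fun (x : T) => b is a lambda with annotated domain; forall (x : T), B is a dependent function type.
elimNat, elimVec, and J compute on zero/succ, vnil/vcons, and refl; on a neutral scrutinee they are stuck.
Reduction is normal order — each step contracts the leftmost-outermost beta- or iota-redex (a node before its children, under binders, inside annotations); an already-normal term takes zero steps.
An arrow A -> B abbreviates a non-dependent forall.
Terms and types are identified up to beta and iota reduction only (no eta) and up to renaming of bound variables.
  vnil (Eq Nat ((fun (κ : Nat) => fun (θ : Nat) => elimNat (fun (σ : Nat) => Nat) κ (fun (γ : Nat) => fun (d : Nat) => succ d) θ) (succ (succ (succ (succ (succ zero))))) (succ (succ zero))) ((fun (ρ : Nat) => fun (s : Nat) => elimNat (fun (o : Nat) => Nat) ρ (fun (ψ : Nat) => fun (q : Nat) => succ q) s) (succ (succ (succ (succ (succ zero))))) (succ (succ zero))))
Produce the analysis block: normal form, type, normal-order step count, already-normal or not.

normal form:
  vnil (Eq Nat (succ (succ (succ (succ (succ (succ (succ zero))))))) (succ (succ (succ (succ (succ (succ (succ zero))))))))
inferred type:
  Vec (Eq Nat (succ (succ (succ (succ (succ (succ (succ zero))))))) (succ (succ (succ (succ (succ (succ (succ zero)))))))) zero
reduction steps (normal order): 18
started in normal form: no
first redex: a beta-redex


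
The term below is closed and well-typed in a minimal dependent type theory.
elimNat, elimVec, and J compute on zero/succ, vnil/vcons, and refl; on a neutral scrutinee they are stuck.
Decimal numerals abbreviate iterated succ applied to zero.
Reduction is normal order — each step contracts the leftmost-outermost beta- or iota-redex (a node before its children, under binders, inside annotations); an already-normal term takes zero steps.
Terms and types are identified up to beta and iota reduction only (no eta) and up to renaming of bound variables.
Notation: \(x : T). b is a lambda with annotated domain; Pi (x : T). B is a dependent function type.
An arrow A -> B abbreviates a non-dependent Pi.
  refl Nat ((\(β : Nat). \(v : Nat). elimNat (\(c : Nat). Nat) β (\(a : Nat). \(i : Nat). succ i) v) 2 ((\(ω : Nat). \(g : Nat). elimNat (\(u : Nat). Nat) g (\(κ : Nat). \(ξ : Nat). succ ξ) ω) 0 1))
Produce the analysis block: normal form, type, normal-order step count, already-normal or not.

reduced normal form:
  refl Nat 3
the term's type:
  Eq Nat 3 3
normal-order step count: 9
started in normal form: no
first contracted redex: a beta-redex


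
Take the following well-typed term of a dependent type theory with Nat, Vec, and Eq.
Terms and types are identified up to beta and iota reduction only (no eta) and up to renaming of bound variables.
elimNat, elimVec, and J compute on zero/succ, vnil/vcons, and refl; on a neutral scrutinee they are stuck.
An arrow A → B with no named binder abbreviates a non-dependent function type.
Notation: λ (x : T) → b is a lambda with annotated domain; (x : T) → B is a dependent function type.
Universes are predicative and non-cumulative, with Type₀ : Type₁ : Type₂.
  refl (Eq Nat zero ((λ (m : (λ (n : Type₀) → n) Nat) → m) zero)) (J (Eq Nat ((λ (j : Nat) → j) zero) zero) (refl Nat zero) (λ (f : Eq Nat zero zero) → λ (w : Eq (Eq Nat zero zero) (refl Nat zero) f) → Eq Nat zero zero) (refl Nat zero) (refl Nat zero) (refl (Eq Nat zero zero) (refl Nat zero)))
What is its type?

the term's type:
  Eq (Eq Nat zero zero) (refl Nat zero) (refl Nat zero)
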